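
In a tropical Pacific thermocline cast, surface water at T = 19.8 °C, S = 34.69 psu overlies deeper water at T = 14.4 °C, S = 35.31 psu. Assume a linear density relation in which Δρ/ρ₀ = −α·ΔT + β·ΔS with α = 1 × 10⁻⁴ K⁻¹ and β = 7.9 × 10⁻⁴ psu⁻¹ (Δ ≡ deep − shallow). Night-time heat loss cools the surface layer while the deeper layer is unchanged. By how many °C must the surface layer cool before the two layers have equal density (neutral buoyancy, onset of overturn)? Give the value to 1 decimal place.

10.3 °C

Neutral buoyancy requires Δρ = 0, i.e. −α(T_deep − T_surf′) + β(S_deep − S_surf) = 0.
T_surf′ = T_deep − (β/α)·ΔS = 14.4 − (7.9 × 10⁻⁴/1 × 10⁻⁴)·(+0.62) = 9.502 °C.
Cooling required: 19.8 − (9.502) = 10.298 °C.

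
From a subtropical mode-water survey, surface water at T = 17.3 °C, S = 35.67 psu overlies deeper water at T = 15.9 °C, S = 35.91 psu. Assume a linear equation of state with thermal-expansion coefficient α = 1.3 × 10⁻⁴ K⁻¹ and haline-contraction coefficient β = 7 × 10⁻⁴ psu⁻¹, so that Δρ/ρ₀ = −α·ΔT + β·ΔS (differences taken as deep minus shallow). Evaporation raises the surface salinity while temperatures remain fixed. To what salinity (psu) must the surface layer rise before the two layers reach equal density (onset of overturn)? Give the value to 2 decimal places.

Neutral buoyancy requires −α(T_deep − T_surf) + β(S_deep − S_surf′) = 0.
S_surf′ = S_deep − (α/β)·ΔT = 35.91 − (1.3 × 10⁻⁴/7 × 10⁻⁴)·(-1.4) = 36.1700 psu.
Increase required: 36.1700 − 35.67 = 0.5000 psu.

36.17 psu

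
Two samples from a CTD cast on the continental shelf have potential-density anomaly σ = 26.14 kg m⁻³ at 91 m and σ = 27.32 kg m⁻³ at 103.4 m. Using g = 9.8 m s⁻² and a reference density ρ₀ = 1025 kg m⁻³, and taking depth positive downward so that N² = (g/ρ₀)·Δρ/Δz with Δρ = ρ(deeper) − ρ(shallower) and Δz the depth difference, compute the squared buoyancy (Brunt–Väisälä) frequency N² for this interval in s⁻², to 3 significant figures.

Δρ = 1027.32 − 1026.14 = 1.18 kg m⁻³ over Δz = 103.4 − 91 = 12.4 m.
N² = (9.8/1025) × (1.18/12.4) = 9.0983 × 10⁻⁴ s⁻² ≈ 9.10 × 10⁻⁴ s⁻².
A positive N² confirms static stability across the interval.

9.10 × 10⁻⁴ s⁻²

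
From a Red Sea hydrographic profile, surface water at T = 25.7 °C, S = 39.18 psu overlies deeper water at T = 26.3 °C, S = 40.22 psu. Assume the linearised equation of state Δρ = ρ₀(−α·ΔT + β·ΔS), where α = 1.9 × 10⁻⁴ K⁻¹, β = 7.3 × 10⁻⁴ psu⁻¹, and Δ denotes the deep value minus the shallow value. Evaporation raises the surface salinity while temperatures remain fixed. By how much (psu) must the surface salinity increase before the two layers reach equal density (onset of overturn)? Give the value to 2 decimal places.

0.88 psu

Neutral buoyancy requires −α(T_deep − T_surf) + β(S_deep − S_surf′) = 0.
S_surf′ = S_deep − (α/β)·ΔT = 40.22 − (1.9 × 10⁻⁴/7.3 × 10⁻⁴)·(+0.6) = 40.0638 psu.
Increase required: 40.0638 − 39.18 = 0.8838 psu.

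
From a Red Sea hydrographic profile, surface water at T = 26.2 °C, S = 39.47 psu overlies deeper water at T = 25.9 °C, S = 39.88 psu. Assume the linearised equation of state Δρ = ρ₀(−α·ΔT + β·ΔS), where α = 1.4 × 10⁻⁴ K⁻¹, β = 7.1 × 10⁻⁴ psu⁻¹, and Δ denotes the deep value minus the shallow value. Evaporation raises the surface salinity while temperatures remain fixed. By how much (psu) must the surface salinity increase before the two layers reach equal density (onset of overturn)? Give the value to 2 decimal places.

0.47 psu

Neutral buoyancy requires −α(T_deep − T_surf) + β(S_deep − S_surf′) = 0.
S_surf′ = S_deep − (α/β)·ΔT = 39.88 − (1.4 × 10⁻⁴/7.1 × 10⁻⁴)·(-0.3) = 39.9392 psu.
Increase required: 39.9392 − 39.47 = 0.4692 psu.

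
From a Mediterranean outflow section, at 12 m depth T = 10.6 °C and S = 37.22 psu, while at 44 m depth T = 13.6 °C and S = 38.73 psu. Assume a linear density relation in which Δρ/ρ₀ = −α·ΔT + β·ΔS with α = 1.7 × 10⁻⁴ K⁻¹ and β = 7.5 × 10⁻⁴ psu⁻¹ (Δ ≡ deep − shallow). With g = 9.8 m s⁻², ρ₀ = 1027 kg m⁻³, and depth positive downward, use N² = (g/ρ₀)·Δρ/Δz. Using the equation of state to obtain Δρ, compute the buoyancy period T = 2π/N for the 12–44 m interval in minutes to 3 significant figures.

ΔT = +3.0 K, ΔS = +1.51 psu (deep − shallow).
Δρ/ρ₀ = −αΔT + βΔS = -5.10 × 10⁻⁴ + 1.1325 × 10⁻³ = 6.225 × 10⁻⁴, so Δρ ≈ 0.6393 kg m⁻³.
N² = (g/ρ₀)·Δρ/Δz = g·(Δρ/ρ₀)/Δz = 9.8 × 6.225 × 10⁻⁴ / 32 = 1.9064 × 10⁻⁴ s⁻².
N = √(1.9064 × 10⁻⁴) = 0.013807 rad s⁻¹ → T = 2π/N = 455.07 s = 7.5845 min ≈ 7.58 min.

7.58 min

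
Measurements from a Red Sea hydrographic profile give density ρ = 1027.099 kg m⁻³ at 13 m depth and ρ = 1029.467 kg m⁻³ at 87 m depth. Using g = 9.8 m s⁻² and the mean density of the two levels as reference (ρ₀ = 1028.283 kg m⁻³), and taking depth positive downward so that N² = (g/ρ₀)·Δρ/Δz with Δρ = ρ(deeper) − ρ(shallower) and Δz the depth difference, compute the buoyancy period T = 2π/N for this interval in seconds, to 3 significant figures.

360 s

Δρ = 1029.467 − 1027.099 = 2.368 kg m⁻³ over Δz = 87 − 13 = 74 m.
N² = (9.8/1028.283) × (2.368/74) = 3.0497 × 10⁻⁴ s⁻².
N = √(3.0497 × 10⁻⁴) = 0.017463 rad s⁻¹, so T = 2π/N = 359.80 s ≈ 360 s.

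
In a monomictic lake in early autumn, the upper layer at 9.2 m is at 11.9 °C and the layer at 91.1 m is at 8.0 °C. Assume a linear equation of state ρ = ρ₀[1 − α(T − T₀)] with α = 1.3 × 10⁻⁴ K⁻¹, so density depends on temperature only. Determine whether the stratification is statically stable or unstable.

stable

ΔT = 8.0 − 11.9 = -3.9 K, so Δρ/ρ₀ = −αΔT = 5.07 × 10⁻⁴.
Δρ/ρ₀ > 0, so Δρ > 0: deeper water is denser → statically stable.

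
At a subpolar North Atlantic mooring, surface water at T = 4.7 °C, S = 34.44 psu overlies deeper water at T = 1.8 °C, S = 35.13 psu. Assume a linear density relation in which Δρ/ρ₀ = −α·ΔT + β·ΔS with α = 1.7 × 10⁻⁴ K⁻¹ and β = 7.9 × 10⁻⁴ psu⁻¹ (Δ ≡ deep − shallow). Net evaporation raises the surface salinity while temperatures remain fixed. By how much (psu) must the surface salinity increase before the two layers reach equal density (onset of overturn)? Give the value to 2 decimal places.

Neutral buoyancy requires −α(T_deep − T_surf) + β(S_deep − S_surf′) = 0.
S_surf′ = S_deep − (α/β)·ΔT = 35.13 − (1.7 × 10⁻⁴/7.9 × 10⁻⁴)·(-2.9) = 35.7541 psu.
Increase required: 35.7541 − 34.44 = 1.3141 psu.

1.31 psu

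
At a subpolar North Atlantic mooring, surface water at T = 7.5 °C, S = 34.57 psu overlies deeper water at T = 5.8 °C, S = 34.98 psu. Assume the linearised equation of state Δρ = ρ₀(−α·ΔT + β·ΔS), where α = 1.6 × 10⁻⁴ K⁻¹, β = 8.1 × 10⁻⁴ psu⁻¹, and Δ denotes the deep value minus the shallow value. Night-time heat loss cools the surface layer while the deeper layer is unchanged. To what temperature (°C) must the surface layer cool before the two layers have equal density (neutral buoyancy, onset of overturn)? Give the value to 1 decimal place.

3.7 °C

Neutral buoyancy requires Δρ = 0, i.e. −α(T_deep − T_surf′) + β(S_deep − S_surf) = 0.
T_surf′ = T_deep − (β/α)·ΔS = 5.8 − (8.1 × 10⁻⁴/1.6 × 10⁻⁴)·(+0.41) = 3.724 °C.
Cooling required: 7.5 − (3.724) = 3.776 °C.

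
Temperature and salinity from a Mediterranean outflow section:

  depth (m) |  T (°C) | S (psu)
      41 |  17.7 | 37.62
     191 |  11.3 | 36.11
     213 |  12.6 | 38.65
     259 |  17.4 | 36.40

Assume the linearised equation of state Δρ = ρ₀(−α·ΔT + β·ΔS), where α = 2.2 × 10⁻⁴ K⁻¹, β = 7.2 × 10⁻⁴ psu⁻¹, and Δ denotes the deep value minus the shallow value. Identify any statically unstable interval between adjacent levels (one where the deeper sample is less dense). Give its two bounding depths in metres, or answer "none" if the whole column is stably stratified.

213–259 m

Evaluate Δρ/ρ₀ = −αΔT + βΔS across each adjacent pair:
  41–191 m: −αΔT+βΔS = −(2.2 × 10⁻⁴)(-6.4)+(7.2 × 10⁻⁴)(-1.51) = 3.2 × 10⁻⁴ → stable
  191–213 m: −αΔT+βΔS = −(2.2 × 10⁻⁴)(+1.3)+(7.2 × 10⁻⁴)(+2.54) = 1.5 × 10⁻³ → stable
  213–259 m: −αΔT+βΔS = −(2.2 × 10⁻⁴)(+4.8)+(7.2 × 10⁻⁴)(-2.25) = -2.7 × 10⁻³ → UNSTABLE
The 213–259 m interval has Δρ < 0: lighter water underlies denser water.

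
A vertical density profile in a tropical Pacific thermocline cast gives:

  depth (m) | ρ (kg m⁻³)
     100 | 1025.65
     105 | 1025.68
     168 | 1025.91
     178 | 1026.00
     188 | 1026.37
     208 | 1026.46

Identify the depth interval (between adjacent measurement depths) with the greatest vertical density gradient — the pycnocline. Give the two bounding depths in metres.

Compute the density gradient over each adjacent pair:
  100–105 m: Δρ/Δz = 0.03/5 = 6.0 × 10⁻³ kg m⁻⁴
  105–168 m: Δρ/Δz = 0.23/63 = 3.7 × 10⁻³ kg m⁻⁴
  168–178 m: Δρ/Δz = 0.09/10 = 9.0 × 10⁻³ kg m⁻⁴
  178–188 m: Δρ/Δz = 0.37/10 = 0.037 kg m⁻⁴
  188–208 m: Δρ/Δz = 0.09/20 = 4.5 × 10⁻³ kg m⁻⁴
The largest gradient is in the 178–188 m interval — the pycnocline.

178–188 m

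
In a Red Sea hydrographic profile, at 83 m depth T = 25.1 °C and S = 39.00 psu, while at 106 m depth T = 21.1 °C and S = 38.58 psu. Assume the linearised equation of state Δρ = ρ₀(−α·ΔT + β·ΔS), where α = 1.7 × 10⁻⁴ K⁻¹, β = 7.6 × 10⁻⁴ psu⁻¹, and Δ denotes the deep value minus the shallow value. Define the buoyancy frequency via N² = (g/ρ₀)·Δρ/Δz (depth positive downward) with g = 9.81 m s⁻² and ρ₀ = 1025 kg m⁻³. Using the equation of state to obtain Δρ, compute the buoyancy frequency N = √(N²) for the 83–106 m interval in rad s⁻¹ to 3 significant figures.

0.0124 rad s⁻¹

ΔT = -4.0 K, ΔS = -0.42 psu (deep − shallow).
Δρ/ρ₀ = −αΔT + βΔS = 6.80 × 10⁻⁴ − 3.192 × 10⁻⁴ = 3.608 × 10⁻⁴, so Δρ ≈ 0.3698 kg m⁻³.
N² = (g/ρ₀)·Δρ/Δz = g·(Δρ/ρ₀)/Δz = 9.81 × 3.608 × 10⁻⁴ / 23 = 1.5389 × 10⁻⁴ s⁻².
N = √(1.5389 × 10⁻⁴) = 0.012405 rad s⁻¹ ≈ 0.0124 rad s⁻¹.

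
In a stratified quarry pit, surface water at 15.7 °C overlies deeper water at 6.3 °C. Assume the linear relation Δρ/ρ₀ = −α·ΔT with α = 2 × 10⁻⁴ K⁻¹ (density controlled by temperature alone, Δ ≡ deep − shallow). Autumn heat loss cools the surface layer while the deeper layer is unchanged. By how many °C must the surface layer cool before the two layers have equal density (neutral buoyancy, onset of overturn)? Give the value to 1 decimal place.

9.4 °C

With temperature the only control, equal density requires T_surf′ = T_deep.
T_surf′ = 6.3 °C.
Cooling required: 15.7 − 6.3 = 9.4 °C.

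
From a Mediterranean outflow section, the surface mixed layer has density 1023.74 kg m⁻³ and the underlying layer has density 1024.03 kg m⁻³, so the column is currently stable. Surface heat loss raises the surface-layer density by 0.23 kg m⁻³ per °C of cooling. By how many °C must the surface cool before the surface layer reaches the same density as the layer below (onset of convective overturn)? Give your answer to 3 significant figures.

Density deficit of the surface layer: 1024.03 − 1023.74 = 0.29 kg m⁻³.
Required change = 0.29 / 0.23 = 1.26 °C.

1.26 °C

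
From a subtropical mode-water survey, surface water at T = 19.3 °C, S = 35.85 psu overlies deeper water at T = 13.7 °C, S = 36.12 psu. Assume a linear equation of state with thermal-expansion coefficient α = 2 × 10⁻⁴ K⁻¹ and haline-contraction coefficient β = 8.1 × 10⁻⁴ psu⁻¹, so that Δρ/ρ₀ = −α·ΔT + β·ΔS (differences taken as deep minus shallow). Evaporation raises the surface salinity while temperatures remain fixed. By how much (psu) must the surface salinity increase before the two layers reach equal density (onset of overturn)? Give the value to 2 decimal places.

Neutral buoyancy requires −α(T_deep − T_surf) + β(S_deep − S_surf′) = 0.
S_surf′ = S_deep − (α/β)·ΔT = 36.12 − (2 × 10⁻⁴/8.1 × 10⁻⁴)·(-5.6) = 37.5027 psu.
Increase required: 37.5027 − 35.85 = 1.6527 psu.

1.65 psu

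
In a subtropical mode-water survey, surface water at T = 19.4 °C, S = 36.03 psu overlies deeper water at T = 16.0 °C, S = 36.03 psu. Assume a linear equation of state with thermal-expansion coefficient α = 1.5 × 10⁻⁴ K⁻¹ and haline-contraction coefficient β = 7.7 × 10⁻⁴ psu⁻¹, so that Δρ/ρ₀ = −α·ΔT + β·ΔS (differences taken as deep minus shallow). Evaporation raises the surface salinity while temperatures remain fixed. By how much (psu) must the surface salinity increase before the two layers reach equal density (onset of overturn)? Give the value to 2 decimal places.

Neutral buoyancy requires −α(T_deep − T_surf) + β(S_deep − S_surf′) = 0.
S_surf′ = S_deep − (α/β)·ΔT = 36.03 − (1.5 × 10⁻⁴/7.7 × 10⁻⁴)·(-3.4) = 36.6923 psu.
Increase required: 36.6923 − 36.03 = 0.6623 psu.

0.66 psu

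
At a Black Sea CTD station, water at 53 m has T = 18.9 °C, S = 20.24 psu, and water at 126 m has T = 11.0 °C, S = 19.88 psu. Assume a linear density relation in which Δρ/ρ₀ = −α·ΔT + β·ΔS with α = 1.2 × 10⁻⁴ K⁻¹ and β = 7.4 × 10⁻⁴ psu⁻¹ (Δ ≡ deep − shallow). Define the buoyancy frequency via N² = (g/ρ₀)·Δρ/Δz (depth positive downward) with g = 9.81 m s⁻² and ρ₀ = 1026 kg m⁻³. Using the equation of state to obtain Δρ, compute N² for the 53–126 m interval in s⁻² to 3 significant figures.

9.16 × 10⁻⁵ s⁻²

ΔT = -7.9 K, ΔS = -0.36 psu (deep − shallow).
Δρ/ρ₀ = −αΔT + βΔS = 9.48 × 10⁻⁴ − 2.664 × 10⁻⁴ = 6.816 × 10⁻⁴, so Δρ ≈ 0.6993 kg m⁻³.
N² = (g/ρ₀)·Δρ/Δz = g·(Δρ/ρ₀)/Δz = 9.81 × 6.816 × 10⁻⁴ / 73 = 9.1596 × 10⁻⁵ s⁻² ≈ 9.16 × 10⁻⁵ s⁻².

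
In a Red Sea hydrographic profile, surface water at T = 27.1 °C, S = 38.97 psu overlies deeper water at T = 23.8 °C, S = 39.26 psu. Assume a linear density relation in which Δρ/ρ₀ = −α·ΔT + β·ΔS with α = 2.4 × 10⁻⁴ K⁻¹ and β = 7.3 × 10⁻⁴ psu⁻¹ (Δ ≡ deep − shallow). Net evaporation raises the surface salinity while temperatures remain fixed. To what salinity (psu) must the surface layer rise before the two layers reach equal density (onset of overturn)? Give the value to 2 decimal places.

40.34 psu

Neutral buoyancy requires −α(T_deep − T_surf) + β(S_deep − S_surf′) = 0.
S_surf′ = S_deep − (α/β)·ΔT = 39.26 − (2.4 × 10⁻⁴/7.3 × 10⁻⁴)·(-3.3) = 40.3449 psu.
Increase required: 40.3449 − 38.97 = 1.3749 psu.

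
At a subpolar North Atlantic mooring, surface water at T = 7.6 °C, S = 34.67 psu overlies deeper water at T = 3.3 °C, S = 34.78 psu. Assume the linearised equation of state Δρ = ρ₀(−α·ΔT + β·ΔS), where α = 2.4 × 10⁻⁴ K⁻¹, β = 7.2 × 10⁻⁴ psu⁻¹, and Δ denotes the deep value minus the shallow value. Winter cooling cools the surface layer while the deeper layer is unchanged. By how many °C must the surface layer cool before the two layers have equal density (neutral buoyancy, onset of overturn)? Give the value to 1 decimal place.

Neutral buoyancy requires Δρ = 0, i.e. −α(T_deep − T_surf′) + β(S_deep − S_surf) = 0.
T_surf′ = T_deep − (β/α)·ΔS = 3.3 − (7.2 × 10⁻⁴/2.4 × 10⁻⁴)·(+0.11) = 2.970 °C.
Cooling required: 7.6 − (2.970) = 4.630 °C.

4.6 °C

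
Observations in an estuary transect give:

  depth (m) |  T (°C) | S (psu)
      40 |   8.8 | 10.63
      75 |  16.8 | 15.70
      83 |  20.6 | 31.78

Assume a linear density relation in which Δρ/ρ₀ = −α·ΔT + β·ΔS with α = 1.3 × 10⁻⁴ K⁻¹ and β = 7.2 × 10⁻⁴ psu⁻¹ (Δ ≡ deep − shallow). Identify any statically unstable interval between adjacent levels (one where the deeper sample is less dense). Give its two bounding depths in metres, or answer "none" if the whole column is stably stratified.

Evaluate Δρ/ρ₀ = −αΔT + βΔS across each adjacent pair:
  40–75 m: −αΔT+βΔS = −(1.3 × 10⁻⁴)(+8.0)+(7.2 × 10⁻⁴)(+5.07) = 2.6 × 10⁻³ → stable
  75–83 m: −αΔT+βΔS = −(1.3 × 10⁻⁴)(+3.8)+(7.2 × 10⁻⁴)(+16.08) = 0.011 → stable
Every interval has Δρ > 0: the column is stably stratified throughout.

none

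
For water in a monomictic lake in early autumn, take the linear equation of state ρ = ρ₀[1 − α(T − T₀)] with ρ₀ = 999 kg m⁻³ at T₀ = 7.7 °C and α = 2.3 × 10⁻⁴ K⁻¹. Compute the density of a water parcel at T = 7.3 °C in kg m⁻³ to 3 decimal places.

T − T₀ = -0.4 K.
Bracket = 1 − α·(-0.4) = 1 + (9.20 × 10⁻⁵) = 1.0000920.
ρ = 999 × 1.0000920 = 999.092 kg m⁻³.

999.092 kg m⁻³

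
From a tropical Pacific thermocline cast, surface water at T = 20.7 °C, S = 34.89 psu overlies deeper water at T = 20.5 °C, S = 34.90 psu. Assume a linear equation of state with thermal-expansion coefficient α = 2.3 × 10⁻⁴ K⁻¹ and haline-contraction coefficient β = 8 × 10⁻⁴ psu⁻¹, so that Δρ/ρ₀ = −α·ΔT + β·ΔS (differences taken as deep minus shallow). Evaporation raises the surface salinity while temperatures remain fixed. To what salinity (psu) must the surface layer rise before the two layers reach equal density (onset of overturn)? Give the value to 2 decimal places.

Neutral buoyancy requires −α(T_deep − T_surf) + β(S_deep − S_surf′) = 0.
S_surf′ = S_deep − (α/β)·ΔT = 34.90 − (2.3 × 10⁻⁴/8 × 10⁻⁴)·(-0.2) = 34.9575 psu.
Increase required: 34.9575 − 34.89 = 0.0675 psu.

34.96 psu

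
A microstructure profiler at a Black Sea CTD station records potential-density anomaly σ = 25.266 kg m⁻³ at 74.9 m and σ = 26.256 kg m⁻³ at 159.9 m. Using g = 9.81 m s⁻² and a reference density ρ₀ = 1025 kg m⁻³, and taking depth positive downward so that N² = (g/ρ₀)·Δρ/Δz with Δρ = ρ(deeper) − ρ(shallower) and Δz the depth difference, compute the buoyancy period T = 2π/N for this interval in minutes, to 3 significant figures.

Δρ = 1026.256 − 1025.266 = 0.990 kg m⁻³ over Δz = 159.9 − 74.9 = 85 m.
N² = (9.81/1025) × (0.990/85) = 1.1147 × 10⁻⁴ s⁻².
N = √(1.1147 × 10⁻⁴) = 0.010558 rad s⁻¹, so T = 2π/N = 595.11 s = 9.9185 min ≈ 9.92 min.
Since Δρ > 0 the layer is stably stratified.

9.92 min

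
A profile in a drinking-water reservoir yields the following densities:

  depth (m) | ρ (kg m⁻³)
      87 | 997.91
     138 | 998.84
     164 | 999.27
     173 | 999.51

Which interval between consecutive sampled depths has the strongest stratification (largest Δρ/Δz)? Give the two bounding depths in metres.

164–173 m

Compute the density gradient over each adjacent pair:
  87–138 m: Δρ/Δz = 0.93/51 = 0.018 kg m⁻⁴
  138–164 m: Δρ/Δz = 0.43/26 = 0.017 kg m⁻⁴
  164–173 m: Δρ/Δz = 0.24/9 = 0.027 kg m⁻⁴
The largest gradient is in the 164–173 m interval — the pycnocline.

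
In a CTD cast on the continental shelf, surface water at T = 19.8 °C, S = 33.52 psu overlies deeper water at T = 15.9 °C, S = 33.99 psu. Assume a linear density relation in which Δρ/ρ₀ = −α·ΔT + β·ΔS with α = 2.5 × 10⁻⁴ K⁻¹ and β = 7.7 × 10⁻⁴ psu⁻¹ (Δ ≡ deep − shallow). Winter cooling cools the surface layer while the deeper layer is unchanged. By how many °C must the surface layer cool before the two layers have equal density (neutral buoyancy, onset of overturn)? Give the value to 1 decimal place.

5.3 °C

Neutral buoyancy requires Δρ = 0, i.e. −α(T_deep − T_surf′) + β(S_deep − S_surf) = 0.
T_surf′ = T_deep − (β/α)·ΔS = 15.9 − (7.7 × 10⁻⁴/2.5 × 10⁻⁴)·(+0.47) = 14.452 °C.
Cooling required: 19.8 − (14.452) = 5.348 °C.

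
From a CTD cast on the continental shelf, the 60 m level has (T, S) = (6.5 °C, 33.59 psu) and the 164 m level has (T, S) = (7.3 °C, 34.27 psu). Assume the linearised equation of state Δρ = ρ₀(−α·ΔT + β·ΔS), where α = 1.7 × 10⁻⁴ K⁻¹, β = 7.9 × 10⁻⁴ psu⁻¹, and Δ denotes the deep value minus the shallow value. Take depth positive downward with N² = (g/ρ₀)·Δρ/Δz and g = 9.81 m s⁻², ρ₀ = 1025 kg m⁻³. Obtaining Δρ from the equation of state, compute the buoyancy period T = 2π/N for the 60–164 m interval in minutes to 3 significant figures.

17.0 min

ΔT = +0.8 K, ΔS = +0.68 psu (deep − shallow).
Δρ/ρ₀ = −αΔT + βΔS = -1.36 × 10⁻⁴ + 5.372 × 10⁻⁴ = 4.012 × 10⁻⁴, so Δρ ≈ 0.4112 kg m⁻³.
N² = (g/ρ₀)·Δρ/Δz = g·(Δρ/ρ₀)/Δz = 9.81 × 4.012 × 10⁻⁴ / 104 = 3.7844 × 10⁻⁵ s⁻².
N = √(3.7844 × 10⁻⁵) = 6.1517 × 10⁻³ rad s⁻¹ → T = 2π/N = 1.0214 × 10³ s = 17.023 min ≈ 17.0 min.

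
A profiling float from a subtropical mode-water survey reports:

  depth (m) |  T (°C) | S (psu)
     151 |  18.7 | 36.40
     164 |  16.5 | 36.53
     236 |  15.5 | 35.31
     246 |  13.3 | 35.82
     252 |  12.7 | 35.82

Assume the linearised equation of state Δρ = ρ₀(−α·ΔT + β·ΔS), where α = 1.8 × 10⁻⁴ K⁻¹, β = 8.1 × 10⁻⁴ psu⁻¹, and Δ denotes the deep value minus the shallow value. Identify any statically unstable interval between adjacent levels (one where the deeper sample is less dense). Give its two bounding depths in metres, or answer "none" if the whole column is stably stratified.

164–236 m

Evaluate Δρ/ρ₀ = −αΔT + βΔS across each adjacent pair:
  151–164 m: −αΔT+βΔS = −(1.8 × 10⁻⁴)(-2.2)+(8.1 × 10⁻⁴)(+0.13) = 5.0 × 10⁻⁴ → stable
  164–236 m: −αΔT+βΔS = −(1.8 × 10⁻⁴)(-1.0)+(8.1 × 10⁻⁴)(-1.22) = -8.1 × 10⁻⁴ → UNSTABLE
  236–246 m: −αΔT+βΔS = −(1.8 × 10⁻⁴)(-2.2)+(8.1 × 10⁻⁴)(+0.51) = 8.1 × 10⁻⁴ → stable
  246–252 m: −αΔT+βΔS = −(1.8 × 10⁻⁴)(-0.6)+(8.1 × 10⁻⁴)(+0.00) = 1.1 × 10⁻⁴ → stable
The 164–236 m interval has Δρ < 0: lighter water underlies denser water.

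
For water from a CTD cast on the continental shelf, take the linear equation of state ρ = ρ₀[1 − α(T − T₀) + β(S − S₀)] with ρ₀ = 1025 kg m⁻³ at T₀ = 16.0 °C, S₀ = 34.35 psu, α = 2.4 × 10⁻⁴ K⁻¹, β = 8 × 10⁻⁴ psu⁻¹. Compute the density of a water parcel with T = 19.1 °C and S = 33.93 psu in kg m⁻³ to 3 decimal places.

T − T₀ = +3.1 K, S − S₀ = -0.42 psu.
Bracket = 1 − α·(+3.1) + β·(-0.42) = 1 + (-1.08 × 10⁻³) = 0.9989200.
ρ = 1025 × 0.9989200 = 1023.893 kg m⁻³.

1023.893 kg m⁻³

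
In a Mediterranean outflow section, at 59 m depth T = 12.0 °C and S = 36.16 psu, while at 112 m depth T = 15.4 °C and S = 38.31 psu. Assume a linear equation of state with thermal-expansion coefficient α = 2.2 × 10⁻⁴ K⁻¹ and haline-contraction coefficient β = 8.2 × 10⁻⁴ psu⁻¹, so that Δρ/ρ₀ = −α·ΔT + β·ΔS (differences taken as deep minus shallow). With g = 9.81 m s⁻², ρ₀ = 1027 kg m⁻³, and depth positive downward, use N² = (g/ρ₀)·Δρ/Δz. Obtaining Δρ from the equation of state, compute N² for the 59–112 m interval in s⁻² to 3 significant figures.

1.88 × 10⁻⁴ s⁻²

ΔT = +3.4 K, ΔS = +2.15 psu (deep − shallow).
Δρ/ρ₀ = −αΔT + βΔS = -7.48 × 10⁻⁴ + 1.763 × 10⁻³ = 1.015 × 10⁻³, so Δρ ≈ 1.042 kg m⁻³.
N² = (g/ρ₀)·Δρ/Δz = g·(Δρ/ρ₀)/Δz = 9.81 × 1.015 × 10⁻³ / 53 = 1.8787 × 10⁻⁴ s⁻² ≈ 1.88 × 10⁻⁴ s⁻².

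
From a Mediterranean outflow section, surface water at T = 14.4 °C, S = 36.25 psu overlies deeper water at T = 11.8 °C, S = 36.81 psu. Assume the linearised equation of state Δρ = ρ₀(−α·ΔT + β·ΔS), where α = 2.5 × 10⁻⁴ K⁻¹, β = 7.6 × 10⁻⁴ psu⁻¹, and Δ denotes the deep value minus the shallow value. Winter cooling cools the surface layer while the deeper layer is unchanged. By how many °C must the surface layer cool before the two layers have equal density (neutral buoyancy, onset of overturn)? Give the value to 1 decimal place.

Neutral buoyancy requires Δρ = 0, i.e. −α(T_deep − T_surf′) + β(S_deep − S_surf) = 0.
T_surf′ = T_deep − (β/α)·ΔS = 11.8 − (7.6 × 10⁻⁴/2.5 × 10⁻⁴)·(+0.56) = 10.098 °C.
Cooling required: 14.4 − (10.098) = 4.302 °C.

4.3 °C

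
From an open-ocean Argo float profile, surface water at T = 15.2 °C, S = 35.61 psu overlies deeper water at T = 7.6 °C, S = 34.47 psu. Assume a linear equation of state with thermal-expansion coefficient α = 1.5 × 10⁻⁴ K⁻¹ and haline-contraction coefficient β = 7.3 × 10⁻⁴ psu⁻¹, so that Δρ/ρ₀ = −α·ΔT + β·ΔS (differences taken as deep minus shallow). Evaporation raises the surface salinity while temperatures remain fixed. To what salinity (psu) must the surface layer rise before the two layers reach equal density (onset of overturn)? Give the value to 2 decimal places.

36.03 psu

Neutral buoyancy requires −α(T_deep − T_surf) + β(S_deep − S_surf′) = 0.
S_surf′ = S_deep − (α/β)·ΔT = 34.47 − (1.5 × 10⁻⁴/7.3 × 10⁻⁴)·(-7.6) = 36.0316 psu.
Increase required: 36.0316 − 35.61 = 0.4216 psu.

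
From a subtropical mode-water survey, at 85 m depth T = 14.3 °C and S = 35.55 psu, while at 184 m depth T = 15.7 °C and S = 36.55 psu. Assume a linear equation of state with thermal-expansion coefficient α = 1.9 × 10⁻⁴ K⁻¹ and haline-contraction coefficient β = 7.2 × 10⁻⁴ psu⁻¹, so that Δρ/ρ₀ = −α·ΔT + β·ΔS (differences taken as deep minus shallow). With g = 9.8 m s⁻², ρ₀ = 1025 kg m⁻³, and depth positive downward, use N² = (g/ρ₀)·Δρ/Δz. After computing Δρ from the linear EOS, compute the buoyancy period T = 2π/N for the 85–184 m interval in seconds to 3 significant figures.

937 s

ΔT = +1.4 K, ΔS = +1.00 psu (deep − shallow).
Δρ/ρ₀ = −αΔT + βΔS = -2.66 × 10⁻⁴ + 7.20 × 10⁻⁴ = 4.54 × 10⁻⁴, so Δρ ≈ 0.4654 kg m⁻³.
N² = (g/ρ₀)·Δρ/Δz = g·(Δρ/ρ₀)/Δz = 9.8 × 4.54 × 10⁻⁴ / 99 = 4.4941 × 10⁻⁵ s⁻².
N = √(4.4941 × 10⁻⁵) = 6.7038 × 10⁻³ rad s⁻¹ → T = 2π/N = 937.26 s ≈ 937 s.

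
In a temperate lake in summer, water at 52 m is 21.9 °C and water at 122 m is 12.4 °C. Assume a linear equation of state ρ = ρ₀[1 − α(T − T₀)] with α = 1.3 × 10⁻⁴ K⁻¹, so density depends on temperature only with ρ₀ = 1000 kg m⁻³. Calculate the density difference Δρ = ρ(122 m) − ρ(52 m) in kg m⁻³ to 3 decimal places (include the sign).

ΔT = -9.5 K, Δρ/ρ₀ = −αΔT = 1.235 × 10⁻³.
Δρ = 1000 × (1.235 × 10⁻³) = +1.235 kg m⁻³.
Positive Δρ: denser below, stable.

+1.235 kg m⁻³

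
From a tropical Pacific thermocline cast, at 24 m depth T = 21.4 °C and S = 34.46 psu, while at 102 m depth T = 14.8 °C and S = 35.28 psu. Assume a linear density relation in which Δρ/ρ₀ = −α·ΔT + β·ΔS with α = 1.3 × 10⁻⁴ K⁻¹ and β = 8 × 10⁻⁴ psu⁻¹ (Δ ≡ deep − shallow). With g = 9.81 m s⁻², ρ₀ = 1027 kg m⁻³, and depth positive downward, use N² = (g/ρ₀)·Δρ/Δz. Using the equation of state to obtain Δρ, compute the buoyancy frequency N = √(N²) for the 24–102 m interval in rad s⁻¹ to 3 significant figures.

ΔT = -6.6 K, ΔS = +0.82 psu (deep − shallow).
Δρ/ρ₀ = −αΔT + βΔS = 8.58 × 10⁻⁴ + 6.56 × 10⁻⁴ = 1.514 × 10⁻³, so Δρ ≈ 1.555 kg m⁻³.
N² = (g/ρ₀)·Δρ/Δz = g·(Δρ/ρ₀)/Δz = 9.81 × 1.514 × 10⁻³ / 78 = 1.9041 × 10⁻⁴ s⁻².
N = √(1.9041 × 10⁻⁴) = 0.013799 rad s⁻¹ ≈ 0.0138 rad s⁻¹.

0.0138 rad s⁻¹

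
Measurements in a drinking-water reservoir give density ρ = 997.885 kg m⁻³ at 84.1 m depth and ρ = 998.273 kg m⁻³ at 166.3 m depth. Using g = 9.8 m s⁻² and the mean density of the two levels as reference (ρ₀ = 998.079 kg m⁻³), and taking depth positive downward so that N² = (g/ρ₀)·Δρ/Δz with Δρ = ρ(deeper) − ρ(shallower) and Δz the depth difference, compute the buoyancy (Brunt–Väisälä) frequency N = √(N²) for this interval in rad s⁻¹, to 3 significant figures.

Δρ = 998.273 − 997.885 = 0.388 kg m⁻³ over Δz = 166.3 − 84.1 = 82.2 m.
N² = (9.8/998.079) × (0.388/82.2) = 4.6347 × 10⁻⁵ s⁻².
N = √(4.6347 × 10⁻⁵) = 6.8079 × 10⁻³ rad s⁻¹ ≈ 6.81 × 10⁻³ rad s⁻¹.

6.81 × 10⁻³ rad s⁻¹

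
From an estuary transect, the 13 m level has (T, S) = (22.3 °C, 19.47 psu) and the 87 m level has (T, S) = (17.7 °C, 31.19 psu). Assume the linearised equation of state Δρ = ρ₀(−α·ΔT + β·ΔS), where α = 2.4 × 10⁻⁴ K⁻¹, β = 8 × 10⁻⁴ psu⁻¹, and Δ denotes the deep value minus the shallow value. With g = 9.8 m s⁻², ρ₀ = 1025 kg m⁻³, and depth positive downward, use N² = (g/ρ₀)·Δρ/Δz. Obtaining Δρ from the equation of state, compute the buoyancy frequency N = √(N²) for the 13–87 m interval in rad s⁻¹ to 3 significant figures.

ΔT = -4.6 K, ΔS = +11.72 psu (deep − shallow).
Δρ/ρ₀ = −αΔT + βΔS = 1.104 × 10⁻³ + 9.376 × 10⁻³ = 0.01048, so Δρ ≈ 10.74 kg m⁻³.
N² = (g/ρ₀)·Δρ/Δz = g·(Δρ/ρ₀)/Δz = 9.8 × 0.01048 / 74 = 1.3879 × 10⁻³ s⁻².
N = √(1.3879 × 10⁻³) = 0.037255 rad s⁻¹ ≈ 0.0373 rad s⁻¹.

0.0373 rad s⁻¹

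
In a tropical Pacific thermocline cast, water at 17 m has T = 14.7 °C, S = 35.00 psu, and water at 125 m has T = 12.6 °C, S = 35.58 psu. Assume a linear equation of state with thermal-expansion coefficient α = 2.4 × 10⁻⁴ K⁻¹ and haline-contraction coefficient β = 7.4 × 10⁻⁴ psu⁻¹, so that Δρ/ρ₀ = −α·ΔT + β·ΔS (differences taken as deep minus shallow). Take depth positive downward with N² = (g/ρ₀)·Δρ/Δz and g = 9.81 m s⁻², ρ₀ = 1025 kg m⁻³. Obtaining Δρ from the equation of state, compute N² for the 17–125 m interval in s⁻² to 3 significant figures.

ΔT = -2.1 K, ΔS = +0.58 psu (deep − shallow).
Δρ/ρ₀ = −αΔT + βΔS = 5.04 × 10⁻⁴ + 4.292 × 10⁻⁴ = 9.332 × 10⁻⁴, so Δρ ≈ 0.9565 kg m⁻³.
N² = (g/ρ₀)·Δρ/Δz = g·(Δρ/ρ₀)/Δz = 9.81 × 9.332 × 10⁻⁴ / 108 = 8.4766 × 10⁻⁵ s⁻² ≈ 8.48 × 10⁻⁵ s⁻².

8.48 × 10⁻⁵ s⁻²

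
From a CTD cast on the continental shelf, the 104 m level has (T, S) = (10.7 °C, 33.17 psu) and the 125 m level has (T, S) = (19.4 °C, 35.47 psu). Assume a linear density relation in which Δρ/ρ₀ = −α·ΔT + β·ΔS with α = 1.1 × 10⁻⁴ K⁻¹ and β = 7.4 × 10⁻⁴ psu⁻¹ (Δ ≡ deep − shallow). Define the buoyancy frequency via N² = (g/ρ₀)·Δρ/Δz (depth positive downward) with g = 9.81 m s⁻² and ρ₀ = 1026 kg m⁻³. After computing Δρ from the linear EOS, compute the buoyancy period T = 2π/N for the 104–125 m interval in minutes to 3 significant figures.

ΔT = +8.7 K, ΔS = +2.30 psu (deep − shallow).
Δρ/ρ₀ = −αΔT + βΔS = -9.57 × 10⁻⁴ + 1.702 × 10⁻³ = 7.45 × 10⁻⁴, so Δρ ≈ 0.7644 kg m⁻³.
N² = (g/ρ₀)·Δρ/Δz = g·(Δρ/ρ₀)/Δz = 9.81 × 7.45 × 10⁻⁴ / 21 = 3.4802 × 10⁻⁴ s⁻².
N = √(3.4802 × 10⁻⁴) = 0.018655 rad s⁻¹ → T = 2π/N = 336.81 s = 5.6135 min ≈ 5.61 min.

5.61 min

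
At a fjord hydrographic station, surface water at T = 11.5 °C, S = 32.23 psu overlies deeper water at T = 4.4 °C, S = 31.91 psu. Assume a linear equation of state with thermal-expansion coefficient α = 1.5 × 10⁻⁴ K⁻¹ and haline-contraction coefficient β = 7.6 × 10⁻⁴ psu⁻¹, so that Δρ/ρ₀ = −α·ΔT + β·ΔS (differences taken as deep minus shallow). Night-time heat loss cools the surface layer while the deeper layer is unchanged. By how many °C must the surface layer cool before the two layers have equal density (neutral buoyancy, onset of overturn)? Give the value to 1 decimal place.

Neutral buoyancy requires Δρ = 0, i.e. −α(T_deep − T_surf′) + β(S_deep − S_surf) = 0.
T_surf′ = T_deep − (β/α)·ΔS = 4.4 − (7.6 × 10⁻⁴/1.5 × 10⁻⁴)·(-0.32) = 6.021 °C.
Cooling required: 11.5 − (6.021) = 5.479 °C.

5.5 °C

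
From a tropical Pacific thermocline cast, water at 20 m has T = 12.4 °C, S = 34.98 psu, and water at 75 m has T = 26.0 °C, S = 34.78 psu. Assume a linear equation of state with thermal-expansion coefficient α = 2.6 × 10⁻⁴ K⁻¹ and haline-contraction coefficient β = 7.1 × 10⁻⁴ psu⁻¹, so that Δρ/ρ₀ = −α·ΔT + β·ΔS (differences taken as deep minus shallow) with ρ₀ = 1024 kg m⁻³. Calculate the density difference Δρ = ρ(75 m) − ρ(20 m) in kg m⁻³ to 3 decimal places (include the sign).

-3.766 kg m⁻³

ΔT = +13.6 K, ΔS = -0.20 psu (deep − shallow).
Δρ/ρ₀ = −(2.6 × 10⁻⁴)(+13.6) + (7.1 × 10⁻⁴)(-0.20) = -3.678 × 10⁻³.
Δρ = 1024 × (-3.678 × 10⁻³) = -3.766 kg m⁻³.
Negative Δρ: lighter below, statically unstable.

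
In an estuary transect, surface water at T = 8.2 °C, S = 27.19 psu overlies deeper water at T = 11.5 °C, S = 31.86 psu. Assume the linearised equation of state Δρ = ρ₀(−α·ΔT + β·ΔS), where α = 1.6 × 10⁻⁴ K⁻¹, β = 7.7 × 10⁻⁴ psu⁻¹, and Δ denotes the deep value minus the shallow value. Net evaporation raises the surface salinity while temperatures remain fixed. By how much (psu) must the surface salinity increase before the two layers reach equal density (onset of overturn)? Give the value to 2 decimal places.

Neutral buoyancy requires −α(T_deep − T_surf) + β(S_deep − S_surf′) = 0.
S_surf′ = S_deep − (α/β)·ΔT = 31.86 − (1.6 × 10⁻⁴/7.7 × 10⁻⁴)·(+3.3) = 31.1743 psu.
Increase required: 31.1743 − 27.19 = 3.9843 psu.

3.98 psu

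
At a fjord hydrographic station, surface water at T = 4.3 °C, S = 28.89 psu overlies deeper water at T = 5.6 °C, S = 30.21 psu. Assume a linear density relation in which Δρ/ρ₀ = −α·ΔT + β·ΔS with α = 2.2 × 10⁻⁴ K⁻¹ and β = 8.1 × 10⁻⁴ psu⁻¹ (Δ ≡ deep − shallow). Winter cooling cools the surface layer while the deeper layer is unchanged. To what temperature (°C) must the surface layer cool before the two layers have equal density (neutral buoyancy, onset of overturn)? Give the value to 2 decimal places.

Neutral buoyancy requires Δρ = 0, i.e. −α(T_deep − T_surf′) + β(S_deep − S_surf) = 0.
T_surf′ = T_deep − (β/α)·ΔS = 5.6 − (8.1 × 10⁻⁴/2.2 × 10⁻⁴)·(+1.32) = 0.7400 °C.
Cooling required: 4.3 − (0.7400) = 3.5600 °C.

0.74 °C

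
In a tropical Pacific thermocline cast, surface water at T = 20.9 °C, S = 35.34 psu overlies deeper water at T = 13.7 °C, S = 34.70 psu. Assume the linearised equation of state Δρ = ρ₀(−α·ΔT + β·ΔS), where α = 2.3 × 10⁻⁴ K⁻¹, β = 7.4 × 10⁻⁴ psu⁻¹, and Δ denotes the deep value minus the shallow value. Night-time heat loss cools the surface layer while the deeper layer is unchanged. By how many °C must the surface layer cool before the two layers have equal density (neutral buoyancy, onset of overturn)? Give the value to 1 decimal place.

Neutral buoyancy requires Δρ = 0, i.e. −α(T_deep − T_surf′) + β(S_deep − S_surf) = 0.
T_surf′ = T_deep − (β/α)·ΔS = 13.7 − (7.4 × 10⁻⁴/2.3 × 10⁻⁴)·(-0.64) = 15.759 °C.
Cooling required: 20.9 − (15.759) = 5.141 °C.

5.1 °C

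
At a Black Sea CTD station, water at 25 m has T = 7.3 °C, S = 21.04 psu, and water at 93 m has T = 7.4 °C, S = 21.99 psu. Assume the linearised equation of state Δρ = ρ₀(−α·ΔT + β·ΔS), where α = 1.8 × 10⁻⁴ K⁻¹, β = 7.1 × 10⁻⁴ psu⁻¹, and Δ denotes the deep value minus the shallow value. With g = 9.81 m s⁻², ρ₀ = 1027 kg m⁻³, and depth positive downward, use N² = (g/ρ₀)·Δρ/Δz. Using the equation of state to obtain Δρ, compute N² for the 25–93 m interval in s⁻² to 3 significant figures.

ΔT = +0.1 K, ΔS = +0.95 psu (deep − shallow).
Δρ/ρ₀ = −αΔT + βΔS = -1.80 × 10⁻⁵ + 6.745 × 10⁻⁴ = 6.565 × 10⁻⁴, so Δρ ≈ 0.6742 kg m⁻³.
N² = (g/ρ₀)·Δρ/Δz = g·(Δρ/ρ₀)/Δz = 9.81 × 6.565 × 10⁻⁴ / 68 = 9.4710 × 10⁻⁵ s⁻² ≈ 9.47 × 10⁻⁵ s⁻².

9.47 × 10⁻⁵ s⁻²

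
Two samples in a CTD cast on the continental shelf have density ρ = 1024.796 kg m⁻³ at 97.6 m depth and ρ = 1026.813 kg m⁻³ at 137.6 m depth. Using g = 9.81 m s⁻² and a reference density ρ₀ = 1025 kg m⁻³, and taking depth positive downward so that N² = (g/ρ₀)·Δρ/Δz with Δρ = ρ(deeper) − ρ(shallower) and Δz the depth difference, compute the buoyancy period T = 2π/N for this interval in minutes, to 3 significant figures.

4.77 min

Δρ = 1026.813 − 1024.796 = 2.017 kg m⁻³ over Δz = 137.6 − 97.6 = 40 m.
N² = (9.81/1025) × (2.017/40) = 4.8260 × 10⁻⁴ s⁻².
N = √(4.8260 × 10⁻⁴) = 0.021968 rad s⁻¹, so T = 2π/N = 286.02 s = 4.7670 min ≈ 4.77 min.
N² > 0, so the interval is statically stable.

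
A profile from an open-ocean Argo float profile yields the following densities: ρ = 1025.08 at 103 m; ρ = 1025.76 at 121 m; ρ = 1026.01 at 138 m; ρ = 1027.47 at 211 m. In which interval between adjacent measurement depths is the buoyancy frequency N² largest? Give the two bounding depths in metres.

Compute the density gradient over each adjacent pair:
  103–121 m: Δρ/Δz = 0.68/18 = 0.038 kg m⁻⁴
  121–138 m: Δρ/Δz = 0.25/17 = 0.015 kg m⁻⁴
  138–211 m: Δρ/Δz = 1.46/73 = 0.020 kg m⁻⁴
The largest gradient is in the 103–121 m interval — the pycnocline.

103–121 m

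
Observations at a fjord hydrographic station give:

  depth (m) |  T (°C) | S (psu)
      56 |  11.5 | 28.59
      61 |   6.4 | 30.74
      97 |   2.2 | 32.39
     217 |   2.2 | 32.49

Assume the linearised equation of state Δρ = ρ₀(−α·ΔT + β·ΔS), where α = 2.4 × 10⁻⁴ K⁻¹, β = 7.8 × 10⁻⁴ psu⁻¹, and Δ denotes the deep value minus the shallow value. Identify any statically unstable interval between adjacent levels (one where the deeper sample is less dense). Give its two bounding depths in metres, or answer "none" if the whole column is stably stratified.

Evaluate Δρ/ρ₀ = −αΔT + βΔS across each adjacent pair:
  56–61 m: −αΔT+βΔS = −(2.4 × 10⁻⁴)(-5.1)+(7.8 × 10⁻⁴)(+2.15) = 2.9 × 10⁻³ → stable
  61–97 m: −αΔT+βΔS = −(2.4 × 10⁻⁴)(-4.2)+(7.8 × 10⁻⁴)(+1.65) = 2.3 × 10⁻³ → stable
  97–217 m: −αΔT+βΔS = −(2.4 × 10⁻⁴)(+0.0)+(7.8 × 10⁻⁴)(+0.10) = 7.8 × 10⁻⁵ → stable
Every interval has Δρ > 0: the column is stably stratified throughout.

none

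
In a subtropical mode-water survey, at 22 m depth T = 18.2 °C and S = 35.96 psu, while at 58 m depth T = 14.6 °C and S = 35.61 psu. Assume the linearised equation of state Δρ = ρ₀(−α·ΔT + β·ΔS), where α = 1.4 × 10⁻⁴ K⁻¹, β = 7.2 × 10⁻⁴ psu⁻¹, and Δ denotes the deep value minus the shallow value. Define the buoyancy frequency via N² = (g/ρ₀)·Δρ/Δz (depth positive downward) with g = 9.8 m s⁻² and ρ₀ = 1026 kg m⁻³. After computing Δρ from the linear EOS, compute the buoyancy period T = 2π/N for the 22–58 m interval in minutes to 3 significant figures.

12.6 min

ΔT = -3.6 K, ΔS = -0.35 psu (deep − shallow).
Δρ/ρ₀ = −αΔT + βΔS = 5.04 × 10⁻⁴ − 2.52 × 10⁻⁴ = 2.52 × 10⁻⁴, so Δρ ≈ 0.2586 kg m⁻³.
N² = (g/ρ₀)·Δρ/Δz = g·(Δρ/ρ₀)/Δz = 9.8 × 2.52 × 10⁻⁴ / 36 = 6.8600 × 10⁻⁵ s⁻².
N = √(6.8600 × 10⁻⁵) = 8.2825 × 10⁻³ rad s⁻¹ → T = 2π/N = 758.61 s = 12.643 min ≈ 12.6 min.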